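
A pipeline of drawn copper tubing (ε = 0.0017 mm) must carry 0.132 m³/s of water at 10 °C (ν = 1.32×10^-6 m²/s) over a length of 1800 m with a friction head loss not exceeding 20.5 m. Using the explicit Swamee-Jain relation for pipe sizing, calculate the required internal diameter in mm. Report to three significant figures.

Swamee-Jain (Type III): D = 0.66·[ε^1.25·(LQ²/(gh_f))^4.75 + ν·Q^9.4·(L/(gh_f))^5.2]^0.04
LQ²/(gh_f) = 0.1560; L/(gh_f) = 8.951
Term 1 = ε^1.25·(…)^4.75 = 9.01×10^-12; Term 2 = ν·Q^9.4·(…)^5.2 = 6.36×10^-10
D = 0.66·(9.01×10^-12 + 6.36×10^-10)^0.04 = 0.2831 m = 283 mm
Check: V = 2.10 m/s, Re = 4.50×10^5, f = 0.01343, h_f = 19.1 m ≈ 20.5 m ✓

D ≈ 283 mm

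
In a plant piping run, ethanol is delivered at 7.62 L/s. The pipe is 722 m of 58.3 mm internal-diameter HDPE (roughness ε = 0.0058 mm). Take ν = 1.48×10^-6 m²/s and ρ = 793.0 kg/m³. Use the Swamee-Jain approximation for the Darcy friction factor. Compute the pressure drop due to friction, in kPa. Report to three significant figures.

Δp ≈ 723 kPa

V = 4Q/(πD²) = 4·0.00762/(π·0.0583²) = 2.854 m/s
Re = VD/ν = 2.854·0.0583/1.48×10^-6 = 1.12×10^5 → turbulent
ε/D = 0.0058/58.3 = 9.95×10^-5
Swamee-Jain: f = 0.01806
h_f = f(L/D)V²/(2g) = 0.01806·(722/0.0583)·2.854²/(2·9.81) = 92.88 m
Δp = ρg·h_f = 793.0·9.81·92.88 = 722.5 kPa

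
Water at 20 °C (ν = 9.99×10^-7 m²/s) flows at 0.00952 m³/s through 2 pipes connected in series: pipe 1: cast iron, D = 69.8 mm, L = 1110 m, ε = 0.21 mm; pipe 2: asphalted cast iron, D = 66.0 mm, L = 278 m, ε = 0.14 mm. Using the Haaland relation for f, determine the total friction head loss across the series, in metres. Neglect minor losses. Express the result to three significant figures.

H ≈ 176 m

Pipe 1: V = 2.488 m/s, Re = 1.74×10^5, ε/D = 0.00301, f = 0.02693, h_1 = f(L/D)V²/2g = 135.1 m
Pipe 2: V = 2.783 m/s, Re = 1.84×10^5, ε/D = 0.00212, f = 0.02466, h_2 = f(L/D)V²/2g = 40.99 m
Series → Q common, losses add: H = Σh = 176.1 m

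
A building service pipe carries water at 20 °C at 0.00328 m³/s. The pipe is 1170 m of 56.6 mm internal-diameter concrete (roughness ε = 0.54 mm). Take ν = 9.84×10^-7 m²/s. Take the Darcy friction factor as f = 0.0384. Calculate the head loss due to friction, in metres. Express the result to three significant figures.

V = 4Q/(πD²) = 4·0.00328/(π·0.0566²) = 1.304 m/s
h_f = f(L/D)V²/(2g) = 0.03840·(1170/0.0566)·1.304²/(2·9.81) = 68.75 m

h_f ≈ 68.8 m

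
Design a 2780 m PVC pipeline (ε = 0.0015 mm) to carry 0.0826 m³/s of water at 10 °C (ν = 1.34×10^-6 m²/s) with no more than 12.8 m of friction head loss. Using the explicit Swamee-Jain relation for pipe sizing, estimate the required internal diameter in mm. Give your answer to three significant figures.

D ≈ 287 mm

Swamee-Jain (Type III): D = 0.66·[ε^1.25·(LQ²/(gh_f))^4.75 + ν·Q^9.4·(L/(gh_f))^5.2]^0.04
LQ²/(gh_f) = 0.1511; L/(gh_f) = 22.14
Term 1 = ε^1.25·(…)^4.75 = 6.62×10^-12; Term 2 = ν·Q^9.4·(…)^5.2 = 8.74×10^-10
D = 0.66·(6.62×10^-12 + 8.74×10^-10)^0.04 = 0.2866 m = 287 mm
Check: V = 1.28 m/s, Re = 2.74×10^5, f = 0.01468, h_f = 11.9 m ≈ 12.8 m ✓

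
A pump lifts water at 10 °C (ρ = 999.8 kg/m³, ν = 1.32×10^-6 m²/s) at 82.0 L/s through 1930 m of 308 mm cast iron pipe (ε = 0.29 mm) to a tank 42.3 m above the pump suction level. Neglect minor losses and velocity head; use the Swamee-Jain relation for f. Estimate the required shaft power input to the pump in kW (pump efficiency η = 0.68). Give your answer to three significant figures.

P_shaft ≈ 59.5 kW

V = 4Q/(πD²) = 1.101 m/s; Re = 2.57×10^5; ε/D = 9.42×10^-4; f = 0.02066
h_f = f(L/D)V²/2g = 7.992 m
Total head H = z + h_f = 42.3 + 7.992 = 50.29 m
P_hyd = ρgQH = 999.8·9.81·0.0820·50.29 = 40.45 kW
P_shaft = P_hyd/η = 40.45/0.68 = 59.48 kW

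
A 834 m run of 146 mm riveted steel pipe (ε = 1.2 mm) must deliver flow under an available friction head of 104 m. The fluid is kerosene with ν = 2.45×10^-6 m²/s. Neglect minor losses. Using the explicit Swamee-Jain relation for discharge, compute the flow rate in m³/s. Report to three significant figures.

Q ≈ 0.0528 m³/s

Swamee-Jain (Type II): Q = -0.965·√(gD⁵h_f/L)·ln[ε/(3.7D) + √(3.17ν²L/(gD³h_f))]
√(gD⁵h_f/L) = √(9.81·0.146⁵·104/834) = 0.009008
ε/(3.7D) = 0.00222; √(3.17ν²L/(gD³h_f)) = 7.07×10^-5
Q = -0.965·0.009008·ln(0.002292) = 0.05284 m³/s
Check: V = 3.16 m/s, Re = 1.88×10^5, f = 0.03604, h_f = 105 m ≈ 104 m ✓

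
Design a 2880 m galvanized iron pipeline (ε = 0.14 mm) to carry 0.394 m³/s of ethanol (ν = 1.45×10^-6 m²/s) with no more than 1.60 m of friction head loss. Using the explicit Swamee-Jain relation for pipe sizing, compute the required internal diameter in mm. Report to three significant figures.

Swamee-Jain (Type III): D = 0.66·[ε^1.25·(LQ²/(gh_f))^4.75 + ν·Q^9.4·(L/(gh_f))^5.2]^0.04
LQ²/(gh_f) = 28.48; L/(gh_f) = 183.5
Term 1 = ε^1.25·(…)^4.75 = 124; Term 2 = ν·Q^9.4·(…)^5.2 = 135
D = 0.66·(124 + 135)^0.04 = 0.8242 m = 824 mm
Check: V = 0.738 m/s, Re = 4.20×10^5, f = 0.01548, h_f = 1.50 m ≈ 1.60 m ✓

D ≈ 824 mm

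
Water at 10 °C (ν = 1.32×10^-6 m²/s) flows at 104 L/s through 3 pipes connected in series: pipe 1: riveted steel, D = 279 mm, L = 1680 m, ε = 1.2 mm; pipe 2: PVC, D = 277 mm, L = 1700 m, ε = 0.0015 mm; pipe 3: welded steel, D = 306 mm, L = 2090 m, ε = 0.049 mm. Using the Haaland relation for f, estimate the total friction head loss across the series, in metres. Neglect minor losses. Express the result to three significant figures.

H ≈ 49.9 m

Pipe 1: V = 1.701 m/s, Re = 3.60×10^5, ε/D = 0.00430, f = 0.02935, h_1 = f(L/D)V²/2g = 26.07 m
Pipe 2: V = 1.726 m/s, Re = 3.62×10^5, ε/D = 5.42×10^-6, f = 0.01390, h_2 = f(L/D)V²/2g = 12.95 m
Pipe 3: V = 1.414 m/s, Re = 3.28×10^5, ε/D = 1.60×10^-4, f = 0.01558, h_3 = f(L/D)V²/2g = 10.84 m
Series → Q common, losses add: H = Σh = 49.86 m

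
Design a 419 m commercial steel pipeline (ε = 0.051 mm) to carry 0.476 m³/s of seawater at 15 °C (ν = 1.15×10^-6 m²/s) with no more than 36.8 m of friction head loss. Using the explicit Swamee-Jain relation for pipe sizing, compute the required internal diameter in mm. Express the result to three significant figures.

D ≈ 316 mm

Swamee-Jain (Type III): D = 0.66·[ε^1.25·(LQ²/(gh_f))^4.75 + ν·Q^9.4·(L/(gh_f))^5.2]^0.04
LQ²/(gh_f) = 0.2630; L/(gh_f) = 1.161
Term 1 = ε^1.25·(…)^4.75 = 7.57×10^-9; Term 2 = ν·Q^9.4·(…)^5.2 = 2.33×10^-9
D = 0.66·(7.57×10^-9 + 2.33×10^-9)^0.04 = 0.3158 m = 316 mm
Check: V = 6.08 m/s, Re = 1.67×10^6, f = 0.01393, h_f = 34.8 m ≈ 36.8 m ✓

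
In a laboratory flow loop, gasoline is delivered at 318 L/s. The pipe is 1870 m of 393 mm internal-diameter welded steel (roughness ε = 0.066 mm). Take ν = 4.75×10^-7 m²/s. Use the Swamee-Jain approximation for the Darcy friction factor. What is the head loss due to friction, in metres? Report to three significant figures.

V = 4Q/(πD²) = 4·0.318/(π·0.393²) = 2.622 m/s
Re = VD/ν = 2.622·0.393/4.75×10^-7 = 2.17×10^6 → turbulent
ε/D = 0.066/393 = 1.68×10^-4
Swamee-Jain: f = 0.01387
h_f = f(L/D)V²/(2g) = 0.01387·(1870/0.393)·2.622²/(2·9.81) = 23.11 m

h_f ≈ 23.1 m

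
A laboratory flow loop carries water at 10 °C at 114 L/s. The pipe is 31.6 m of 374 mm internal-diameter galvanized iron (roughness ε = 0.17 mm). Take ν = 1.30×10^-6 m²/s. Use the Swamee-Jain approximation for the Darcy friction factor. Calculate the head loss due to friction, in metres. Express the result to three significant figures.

h_f ≈ 0.0838 m

V = 4Q/(πD²) = 4·0.114/(π·0.374²) = 1.038 m/s
Re = VD/ν = 1.038·0.374/1.30×10^-6 = 2.99×10^5 → turbulent
ε/D = 0.17/374 = 4.55×10^-4
Swamee-Jain: f = 0.01807
h_f = f(L/D)V²/(2g) = 0.01807·(31.6/0.374)·1.038²/(2·9.81) = 0.08379 m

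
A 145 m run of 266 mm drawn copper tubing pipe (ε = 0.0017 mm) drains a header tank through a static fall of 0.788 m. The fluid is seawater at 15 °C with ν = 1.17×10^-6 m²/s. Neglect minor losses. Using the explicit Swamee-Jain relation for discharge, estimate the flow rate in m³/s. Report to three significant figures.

Q ≈ 0.0781 m³/s

Swamee-Jain (Type II): Q = -0.965·√(gD⁵h_f/L)·ln[ε/(3.7D) + √(3.17ν²L/(gD³h_f))]
√(gD⁵h_f/L) = √(9.81·0.266⁵·0.788/145) = 0.008426
ε/(3.7D) = 1.73×10^-6; √(3.17ν²L/(gD³h_f)) = 6.58×10^-5
Q = -0.965·0.008426·ln(6.749×10^-5) = 0.07809 m³/s
Check: V = 1.41 m/s, Re = 3.19×10^5, f = 0.01428, h_f = 0.784 m ≈ 0.788 m ✓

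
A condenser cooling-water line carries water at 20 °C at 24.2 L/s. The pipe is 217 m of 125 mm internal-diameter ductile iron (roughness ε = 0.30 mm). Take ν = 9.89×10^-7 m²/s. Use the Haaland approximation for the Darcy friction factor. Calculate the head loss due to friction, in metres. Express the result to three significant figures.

V = 4Q/(πD²) = 4·0.0242/(π·0.125²) = 1.972 m/s
Re = VD/ν = 1.972·0.125/9.89×10^-7 = 2.49×10^5 → turbulent
ε/D = 0.30/125 = 0.00240
Haaland: f = 0.02521
h_f = f(L/D)V²/(2g) = 0.02521·(217/0.125)·1.972²/(2·9.81) = 8.674 m

h_f ≈ 8.67 m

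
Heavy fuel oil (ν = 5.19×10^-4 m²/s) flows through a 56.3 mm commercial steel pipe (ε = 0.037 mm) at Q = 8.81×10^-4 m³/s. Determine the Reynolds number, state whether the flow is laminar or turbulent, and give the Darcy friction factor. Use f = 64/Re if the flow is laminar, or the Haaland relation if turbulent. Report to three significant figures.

V = 4Q/(πD²) = 0.3539 m/s
Re = VD/ν = 0.3539·0.0563/5.19×10^-4 = 38.4
Re < 2300 → laminar → f = 64/Re = 1.667

Re ≈ 38.4; laminar; f = 64/Re ≈ 1.67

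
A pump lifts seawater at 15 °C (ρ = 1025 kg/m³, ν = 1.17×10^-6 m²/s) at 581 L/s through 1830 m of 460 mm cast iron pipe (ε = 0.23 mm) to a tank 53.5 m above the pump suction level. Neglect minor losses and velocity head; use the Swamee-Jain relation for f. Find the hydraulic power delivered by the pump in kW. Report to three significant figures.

P_hyd ≈ 561 kW

V = 4Q/(πD²) = 3.496 m/s; Re = 1.37×10^6; ε/D = 5.00×10^-4; f = 0.01716
h_f = f(L/D)V²/2g = 42.52 m
Total head H = z + h_f = 53.5 + 42.52 = 96.02 m
P_hyd = ρgQH = 1025·9.81·0.581·96.02 = 560.9 kW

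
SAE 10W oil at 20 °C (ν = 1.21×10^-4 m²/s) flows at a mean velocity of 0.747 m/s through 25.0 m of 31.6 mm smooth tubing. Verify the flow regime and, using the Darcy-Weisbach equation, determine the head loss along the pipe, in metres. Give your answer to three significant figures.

Re = VD/ν = 0.747·0.03160/1.21×10^-4 = 195 → laminar (Re < 2300)
f = 64/Re = 0.3281
h_f = f(L/D)V²/(2g) = 0.3281·(25.0/0.03160)·0.747²/(2·9.81) = 7.382 m

h_f ≈ 7.38 m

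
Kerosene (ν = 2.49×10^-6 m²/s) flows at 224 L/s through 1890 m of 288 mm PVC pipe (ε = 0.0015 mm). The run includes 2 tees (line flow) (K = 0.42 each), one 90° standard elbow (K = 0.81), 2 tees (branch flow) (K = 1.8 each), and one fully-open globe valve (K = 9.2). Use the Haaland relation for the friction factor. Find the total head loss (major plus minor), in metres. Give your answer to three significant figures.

V = 4Q/(πD²) = 3.439 m/s; V²/2g = 0.6026 m
Re = 3.98×10^5, ε/D = 5.21×10^-6 → f = 0.01366 (Haaland)
Major: h_f = f(L/D)·V²/2g = 0.01366·6563·0.6026 = 54.04 m
Minor: ΣK = 14.4; h_m = ΣK·V²/2g = 8.708 m
Total H_L = 54.04 + 8.708 = 62.74 m

H_L ≈ 62.7 m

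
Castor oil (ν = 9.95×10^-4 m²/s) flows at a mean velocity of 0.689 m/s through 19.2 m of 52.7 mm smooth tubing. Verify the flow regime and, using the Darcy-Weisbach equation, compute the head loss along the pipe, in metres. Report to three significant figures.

Re = VD/ν = 0.689·0.05270/9.95×10^-4 = 36.5 → laminar (Re < 2300)
f = 64/Re = 1.754
h_f = f(L/D)V²/(2g) = 1.754·(19.2/0.05270)·0.689²/(2·9.81) = 15.46 m

h_f ≈ 15.5 m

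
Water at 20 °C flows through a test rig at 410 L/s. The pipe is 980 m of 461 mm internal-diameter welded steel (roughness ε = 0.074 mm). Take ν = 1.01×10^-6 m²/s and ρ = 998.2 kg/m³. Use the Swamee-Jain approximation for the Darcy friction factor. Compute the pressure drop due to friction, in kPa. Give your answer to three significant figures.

Δp ≈ 91.0 kPa

V = 4Q/(πD²) = 4·0.410/(π·0.461²) = 2.456 m/s
Re = VD/ν = 2.456·0.461/1.01×10^-6 = 1.12×10^6 → turbulent
ε/D = 0.074/461 = 1.61×10^-4
Swamee-Jain: f = 0.01421
h_f = f(L/D)V²/(2g) = 0.01421·(980/0.461)·2.456²/(2·9.81) = 9.292 m
Δp = ρg·h_f = 998.2·9.81·9.292 = 90.99 kPa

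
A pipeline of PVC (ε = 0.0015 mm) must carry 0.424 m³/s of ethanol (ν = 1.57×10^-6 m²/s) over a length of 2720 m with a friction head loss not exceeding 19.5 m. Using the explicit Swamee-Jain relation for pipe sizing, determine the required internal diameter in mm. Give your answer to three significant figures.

D ≈ 487 mm

Swamee-Jain (Type III): D = 0.66·[ε^1.25·(LQ²/(gh_f))^4.75 + ν·Q^9.4·(L/(gh_f))^5.2]^0.04
LQ²/(gh_f) = 2.556; L/(gh_f) = 14.22
Term 1 = ε^1.25·(…)^4.75 = 4.53×10^-6; Term 2 = ν·Q^9.4·(…)^5.2 = 4.88×10^-4
D = 0.66·(4.53×10^-6 + 4.88×10^-4)^0.04 = 0.4867 m = 487 mm
Check: V = 2.28 m/s, Re = 7.07×10^5, f = 0.01238, h_f = 18.3 m ≈ 19.5 m ✓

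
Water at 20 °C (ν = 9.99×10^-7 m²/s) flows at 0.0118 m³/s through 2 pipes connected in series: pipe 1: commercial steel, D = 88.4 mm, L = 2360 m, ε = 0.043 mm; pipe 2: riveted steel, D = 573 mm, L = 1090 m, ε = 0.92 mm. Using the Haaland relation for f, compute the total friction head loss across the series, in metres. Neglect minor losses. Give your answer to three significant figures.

Pipe 1: V = 1.923 m/s, Re = 1.70×10^5, ε/D = 4.86×10^-4, f = 0.01884, h_1 = f(L/D)V²/2g = 94.78 m
Pipe 2: V = 0.04576 m/s, Re = 2.62×10^4, ε/D = 0.00161, f = 0.02752, h_2 = f(L/D)V²/2g = 0.005588 m
Series → Q common, losses add: H = Σh = 94.79 m

H ≈ 94.8 m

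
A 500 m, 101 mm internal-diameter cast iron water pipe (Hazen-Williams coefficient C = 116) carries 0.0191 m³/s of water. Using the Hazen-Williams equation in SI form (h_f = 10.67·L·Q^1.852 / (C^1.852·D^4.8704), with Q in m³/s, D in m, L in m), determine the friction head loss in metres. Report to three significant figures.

h_f ≈ 37.1 m

h_f = 10.67·500·0.0191^1.852 / (116^1.852·0.101^4.8704) = 37.12 m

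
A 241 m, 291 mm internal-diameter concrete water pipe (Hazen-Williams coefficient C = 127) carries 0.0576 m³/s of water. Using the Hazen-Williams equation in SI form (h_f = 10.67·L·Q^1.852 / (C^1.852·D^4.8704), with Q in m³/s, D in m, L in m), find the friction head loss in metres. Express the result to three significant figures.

h_f = 10.67·241·0.0576^1.852 / (127^1.852·0.291^4.8704) = 0.6750 m

h_f ≈ 0.675 m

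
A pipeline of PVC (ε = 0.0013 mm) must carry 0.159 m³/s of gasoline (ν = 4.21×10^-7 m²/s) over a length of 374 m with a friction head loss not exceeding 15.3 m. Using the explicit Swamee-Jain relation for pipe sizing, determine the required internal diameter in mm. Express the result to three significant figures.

D ≈ 223 mm

Swamee-Jain (Type III): D = 0.66·[ε^1.25·(LQ²/(gh_f))^4.75 + ν·Q^9.4·(L/(gh_f))^5.2]^0.04
LQ²/(gh_f) = 0.06299; L/(gh_f) = 2.492
Term 1 = ε^1.25·(…)^4.75 = 8.69×10^-14; Term 2 = ν·Q^9.4·(…)^5.2 = 1.51×10^-12
D = 0.66·(8.69×10^-14 + 1.51×10^-12)^0.04 = 0.2227 m = 223 mm
Check: V = 4.08 m/s, Re = 2.16×10^6, f = 0.01047, h_f = 14.9 m ≈ 15.3 m ✓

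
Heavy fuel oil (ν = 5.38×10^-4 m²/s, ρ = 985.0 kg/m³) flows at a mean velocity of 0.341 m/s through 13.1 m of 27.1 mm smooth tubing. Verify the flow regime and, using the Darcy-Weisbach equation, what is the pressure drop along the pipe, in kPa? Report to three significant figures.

Δp ≈ 103 kPa

Re = VD/ν = 0.341·0.02710/5.38×10^-4 = 17.2 → laminar (Re < 2300)
f = 64/Re = 3.726
h_f = f(L/D)V²/(2g) = 3.726·(13.1/0.02710)·0.341²/(2·9.81) = 10.67 m
Δp = ρg·h_f = 985.0·9.81·10.67 = 103.1 kPa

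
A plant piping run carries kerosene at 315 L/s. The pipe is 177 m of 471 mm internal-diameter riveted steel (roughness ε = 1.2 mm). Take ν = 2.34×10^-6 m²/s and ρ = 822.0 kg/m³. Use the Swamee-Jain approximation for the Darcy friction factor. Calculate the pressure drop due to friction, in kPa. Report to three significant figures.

V = 4Q/(πD²) = 4·0.315/(π·0.471²) = 1.808 m/s
Re = VD/ν = 1.808·0.471/2.34×10^-6 = 3.64×10^5 → turbulent
ε/D = 1.2/471 = 0.00255
Swamee-Jain: f = 0.02556
h_f = f(L/D)V²/(2g) = 0.02556·(177/0.471)·1.808²/(2·9.81) = 1.600 m
Δp = ρg·h_f = 822.0·9.81·1.600 = 12.90 kPa

Δp ≈ 12.9 kPa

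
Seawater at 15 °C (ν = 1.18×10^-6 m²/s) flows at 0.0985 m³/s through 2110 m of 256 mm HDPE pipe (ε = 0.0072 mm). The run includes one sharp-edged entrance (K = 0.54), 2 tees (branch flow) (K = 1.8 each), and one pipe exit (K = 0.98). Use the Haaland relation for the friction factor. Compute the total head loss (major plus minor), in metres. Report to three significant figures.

V = 4Q/(πD²) = 1.914 m/s; V²/2g = 0.1867 m
Re = 4.15×10^5, ε/D = 2.81×10^-5 → f = 0.01381 (Haaland)
Major: h_f = f(L/D)·V²/2g = 0.01381·8242·0.1867 = 21.24 m
Minor: ΣK = 5.12; h_m = ΣK·V²/2g = 0.9557 m
Total H_L = 21.24 + 0.9557 = 22.19 m

H_L ≈ 22.2 m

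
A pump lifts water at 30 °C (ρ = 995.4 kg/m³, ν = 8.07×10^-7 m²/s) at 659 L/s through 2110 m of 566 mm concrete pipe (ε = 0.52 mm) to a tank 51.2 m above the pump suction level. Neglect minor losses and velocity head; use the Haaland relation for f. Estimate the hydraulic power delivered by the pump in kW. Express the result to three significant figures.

P_hyd ≈ 492 kW

V = 4Q/(πD²) = 2.619 m/s; Re = 1.84×10^6; ε/D = 9.19×10^-4; f = 0.01943
h_f = f(L/D)V²/2g = 25.33 m
Total head H = z + h_f = 51.2 + 25.33 = 76.53 m
P_hyd = ρgQH = 995.4·9.81·0.659·76.53 = 492.5 kW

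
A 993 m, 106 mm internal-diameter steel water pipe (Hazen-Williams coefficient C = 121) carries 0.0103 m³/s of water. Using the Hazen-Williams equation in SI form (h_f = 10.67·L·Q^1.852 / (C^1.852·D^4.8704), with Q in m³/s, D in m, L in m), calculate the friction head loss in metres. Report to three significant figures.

h_f ≈ 17.2 m

h_f = 10.67·993·0.0103^1.852 / (121^1.852·0.106^4.8704) = 17.17 m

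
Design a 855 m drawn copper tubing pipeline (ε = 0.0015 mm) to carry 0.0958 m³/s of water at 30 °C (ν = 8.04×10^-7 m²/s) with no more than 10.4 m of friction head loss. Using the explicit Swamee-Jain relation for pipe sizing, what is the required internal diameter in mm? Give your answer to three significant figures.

Swamee-Jain (Type III): D = 0.66·[ε^1.25·(LQ²/(gh_f))^4.75 + ν·Q^9.4·(L/(gh_f))^5.2]^0.04
LQ²/(gh_f) = 0.07691; L/(gh_f) = 8.380
Term 1 = ε^1.25·(…)^4.75 = 2.68×10^-13; Term 2 = ν·Q^9.4·(…)^5.2 = 1.35×10^-11
D = 0.66·(2.68×10^-13 + 1.35×10^-11)^0.04 = 0.2427 m = 243 mm
Check: V = 2.07 m/s, Re = 6.25×10^5, f = 0.01270, h_f = 9.77 m ≈ 10.4 m ✓

D ≈ 243 mm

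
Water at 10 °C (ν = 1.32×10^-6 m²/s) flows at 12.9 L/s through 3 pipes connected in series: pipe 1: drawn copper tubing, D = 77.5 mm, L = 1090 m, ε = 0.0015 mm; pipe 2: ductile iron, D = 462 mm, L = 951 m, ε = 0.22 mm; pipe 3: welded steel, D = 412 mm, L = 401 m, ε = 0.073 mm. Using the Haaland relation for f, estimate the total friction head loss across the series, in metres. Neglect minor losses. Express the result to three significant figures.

H ≈ 87.3 m

Pipe 1: V = 2.735 m/s, Re = 1.61×10^5, ε/D = 1.94×10^-5, f = 0.01629, h_1 = f(L/D)V²/2g = 87.31 m
Pipe 2: V = 0.07695 m/s, Re = 2.69×10^4, ε/D = 4.76×10^-4, f = 0.02496, h_2 = f(L/D)V²/2g = 0.01550 m
Pipe 3: V = 0.09676 m/s, Re = 3.02×10^4, ε/D = 1.77×10^-4, f = 0.02366, h_3 = f(L/D)V²/2g = 0.01099 m
Series → Q common, losses add: H = Σh = 87.34 m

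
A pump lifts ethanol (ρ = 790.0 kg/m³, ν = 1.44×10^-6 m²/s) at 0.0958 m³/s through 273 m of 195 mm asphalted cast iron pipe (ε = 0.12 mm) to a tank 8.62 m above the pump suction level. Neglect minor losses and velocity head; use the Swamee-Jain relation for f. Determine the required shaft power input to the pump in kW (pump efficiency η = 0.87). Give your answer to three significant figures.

V = 4Q/(πD²) = 3.208 m/s; Re = 4.34×10^5; ε/D = 6.15×10^-4; f = 0.01858
h_f = f(L/D)V²/2g = 13.64 m
Total head H = z + h_f = 8.62 + 13.64 = 22.26 m
P_hyd = ρgQH = 790.0·9.81·0.0958·22.26 = 16.53 kW
P_shaft = P_hyd/η = 16.53/0.87 = 19.00 kW

P_shaft ≈ 19.0 kW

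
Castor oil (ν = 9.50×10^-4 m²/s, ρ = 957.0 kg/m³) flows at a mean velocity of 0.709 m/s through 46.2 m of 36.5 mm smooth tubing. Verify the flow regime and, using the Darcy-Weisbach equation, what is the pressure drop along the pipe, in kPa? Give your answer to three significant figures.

Re = VD/ν = 0.709·0.03650/9.50×10^-4 = 27.2 → laminar (Re < 2300)
f = 64/Re = 2.349
h_f = f(L/D)V²/(2g) = 2.349·(46.2/0.03650)·0.709²/(2·9.81) = 76.19 m
Δp = ρg·h_f = 957.0·9.81·76.19 = 715.3 kPa

Δp ≈ 715 kPa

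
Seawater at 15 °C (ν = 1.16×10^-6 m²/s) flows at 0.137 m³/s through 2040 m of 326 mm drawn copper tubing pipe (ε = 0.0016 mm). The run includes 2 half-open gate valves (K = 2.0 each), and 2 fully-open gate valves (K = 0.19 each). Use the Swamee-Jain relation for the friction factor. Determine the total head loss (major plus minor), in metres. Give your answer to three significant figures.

H_L ≈ 12.1 m

V = 4Q/(πD²) = 1.641 m/s; V²/2g = 0.1373 m
Re = 4.61×10^5, ε/D = 4.91×10^-6 → f = 0.01336 (Swamee-Jain)
Major: h_f = f(L/D)·V²/2g = 0.01336·6258·0.1373 = 11.48 m
Minor: ΣK = 4.38; h_m = ΣK·V²/2g = 0.6014 m
Total H_L = 11.48 + 0.6014 = 12.08 m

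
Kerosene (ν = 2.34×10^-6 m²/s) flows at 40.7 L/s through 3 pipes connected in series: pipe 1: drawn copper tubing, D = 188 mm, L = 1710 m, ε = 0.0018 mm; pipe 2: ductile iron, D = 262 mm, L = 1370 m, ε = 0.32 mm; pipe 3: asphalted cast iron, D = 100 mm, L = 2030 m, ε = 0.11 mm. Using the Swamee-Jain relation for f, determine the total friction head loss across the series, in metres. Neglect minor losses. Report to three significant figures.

H ≈ 617 m

Pipe 1: V = 1.466 m/s, Re = 1.18×10^5, ε/D = 9.57×10^-6, f = 0.01733, h_1 = f(L/D)V²/2g = 17.27 m
Pipe 2: V = 0.7549 m/s, Re = 8.45×10^4, ε/D = 0.00122, f = 0.02343, h_2 = f(L/D)V²/2g = 3.559 m
Pipe 3: V = 5.182 m/s, Re = 2.21×10^5, ε/D = 0.00110, f = 0.02146, h_3 = f(L/D)V²/2g = 596.2 m
Series → Q common, losses add: H = Σh = 617.0 m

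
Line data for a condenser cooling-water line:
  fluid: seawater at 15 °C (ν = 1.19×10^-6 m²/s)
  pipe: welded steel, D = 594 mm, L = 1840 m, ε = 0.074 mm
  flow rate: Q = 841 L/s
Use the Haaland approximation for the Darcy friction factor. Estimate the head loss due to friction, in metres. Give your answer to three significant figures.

h_f ≈ 19.4 m

V = 4Q/(πD²) = 4·0.841/(π·0.594²) = 3.035 m/s
Re = VD/ν = 3.035·0.594/1.19×10^-6 = 1.51×10^6 → turbulent
ε/D = 0.074/594 = 1.25×10^-4
Haaland: f = 0.01333
h_f = f(L/D)V²/(2g) = 0.01333·(1840/0.594)·3.035²/(2·9.81) = 19.38 m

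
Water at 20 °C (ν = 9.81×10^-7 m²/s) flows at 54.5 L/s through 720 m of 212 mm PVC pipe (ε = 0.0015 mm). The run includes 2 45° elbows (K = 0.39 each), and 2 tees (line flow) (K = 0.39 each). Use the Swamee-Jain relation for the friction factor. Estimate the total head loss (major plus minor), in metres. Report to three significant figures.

V = 4Q/(πD²) = 1.544 m/s; V²/2g = 0.1215 m
Re = 3.34×10^5, ε/D = 7.08×10^-6 → f = 0.01418 (Swamee-Jain)
Major: h_f = f(L/D)·V²/2g = 0.01418·3396·0.1215 = 5.852 m
Minor: ΣK = 1.56; h_m = ΣK·V²/2g = 0.1895 m
Total H_L = 5.852 + 0.1895 = 6.041 m

H_L ≈ 6.04 m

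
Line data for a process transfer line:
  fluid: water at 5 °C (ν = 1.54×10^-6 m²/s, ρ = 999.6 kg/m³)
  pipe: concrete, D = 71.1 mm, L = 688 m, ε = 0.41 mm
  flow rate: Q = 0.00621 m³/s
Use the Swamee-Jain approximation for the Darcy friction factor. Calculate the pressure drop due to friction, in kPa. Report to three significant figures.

V = 4Q/(πD²) = 4·0.00621/(π·0.0711²) = 1.564 m/s
Re = VD/ν = 1.564·0.0711/1.54×10^-6 = 7.22×10^4 → turbulent
ε/D = 0.41/71.1 = 0.00577
Swamee-Jain: f = 0.03320
h_f = f(L/D)V²/(2g) = 0.03320·(688/0.0711)·1.564²/(2·9.81) = 40.05 m
Δp = ρg·h_f = 999.6·9.81·40.05 = 392.8 kPa

Δp ≈ 393 kPa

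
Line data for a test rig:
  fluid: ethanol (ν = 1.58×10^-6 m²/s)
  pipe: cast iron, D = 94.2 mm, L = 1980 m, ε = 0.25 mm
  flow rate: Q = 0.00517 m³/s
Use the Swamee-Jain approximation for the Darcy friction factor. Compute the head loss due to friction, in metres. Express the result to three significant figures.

V = 4Q/(πD²) = 4·0.00517/(π·0.0942²) = 0.7418 m/s
Re = VD/ν = 0.7418·0.0942/1.58×10^-6 = 4.42×10^4 → turbulent
ε/D = 0.25/94.2 = 0.00265
Swamee-Jain: f = 0.02853
h_f = f(L/D)V²/(2g) = 0.02853·(1980/0.0942)·0.7418²/(2·9.81) = 16.82 m

h_f ≈ 16.8 m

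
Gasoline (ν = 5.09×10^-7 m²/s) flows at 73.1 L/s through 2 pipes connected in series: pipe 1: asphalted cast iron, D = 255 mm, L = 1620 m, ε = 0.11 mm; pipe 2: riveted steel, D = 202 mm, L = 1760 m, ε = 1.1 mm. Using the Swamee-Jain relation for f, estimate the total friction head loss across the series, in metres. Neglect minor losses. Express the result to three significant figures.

Pipe 1: V = 1.431 m/s, Re = 7.17×10^5, ε/D = 4.31×10^-4, f = 0.01703, h_1 = f(L/D)V²/2g = 11.30 m
Pipe 2: V = 2.281 m/s, Re = 9.05×10^5, ε/D = 0.00545, f = 0.03133, h_2 = f(L/D)V²/2g = 72.39 m
Series → Q common, losses add: H = Σh = 83.68 m

H ≈ 83.7 m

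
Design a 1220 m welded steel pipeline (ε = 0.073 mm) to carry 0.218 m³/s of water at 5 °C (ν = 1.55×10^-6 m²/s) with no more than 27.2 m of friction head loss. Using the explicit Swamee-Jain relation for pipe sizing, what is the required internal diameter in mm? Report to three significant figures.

Swamee-Jain (Type III): D = 0.66·[ε^1.25·(LQ²/(gh_f))^4.75 + ν·Q^9.4·(L/(gh_f))^5.2]^0.04
LQ²/(gh_f) = 0.2173; L/(gh_f) = 4.572
Term 1 = ε^1.25·(…)^4.75 = 4.79×10^-9; Term 2 = ν·Q^9.4·(…)^5.2 = 2.54×10^-9
D = 0.66·(4.79×10^-9 + 2.54×10^-9)^0.04 = 0.3120 m = 312 mm
Check: V = 2.85 m/s, Re = 5.74×10^5, f = 0.01566, h_f = 25.4 m ≈ 27.2 m ✓

D ≈ 312 mm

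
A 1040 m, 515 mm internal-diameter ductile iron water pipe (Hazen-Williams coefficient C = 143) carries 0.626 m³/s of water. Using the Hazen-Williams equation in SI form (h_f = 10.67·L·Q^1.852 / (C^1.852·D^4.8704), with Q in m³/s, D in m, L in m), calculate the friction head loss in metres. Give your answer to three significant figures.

h_f ≈ 12.0 m

h_f = 10.67·1040·0.626^1.852 / (143^1.852·0.515^4.8704) = 12.03 m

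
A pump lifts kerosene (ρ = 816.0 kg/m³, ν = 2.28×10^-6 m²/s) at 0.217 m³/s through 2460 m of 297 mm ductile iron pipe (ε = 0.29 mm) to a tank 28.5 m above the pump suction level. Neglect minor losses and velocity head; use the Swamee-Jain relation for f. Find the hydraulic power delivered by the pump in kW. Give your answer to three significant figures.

V = 4Q/(πD²) = 3.132 m/s; Re = 4.08×10^5; ε/D = 9.76×10^-4; f = 0.02039
h_f = f(L/D)V²/2g = 84.45 m
Total head H = z + h_f = 28.5 + 84.45 = 113.0 m
P_hyd = ρgQH = 816.0·9.81·0.217·113.0 = 196.2 kW

P_hyd ≈ 196 kW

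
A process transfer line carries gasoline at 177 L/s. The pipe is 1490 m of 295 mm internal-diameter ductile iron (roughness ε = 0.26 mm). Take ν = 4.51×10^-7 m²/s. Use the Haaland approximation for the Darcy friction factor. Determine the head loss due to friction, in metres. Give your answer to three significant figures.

V = 4Q/(πD²) = 4·0.177/(π·0.295²) = 2.590 m/s
Re = VD/ν = 2.590·0.295/4.51×10^-7 = 1.69×10^6 → turbulent
ε/D = 0.26/295 = 8.81×10^-4
Haaland: f = 0.01926
h_f = f(L/D)V²/(2g) = 0.01926·(1490/0.295)·2.590²/(2·9.81) = 33.25 m

h_f ≈ 33.2 m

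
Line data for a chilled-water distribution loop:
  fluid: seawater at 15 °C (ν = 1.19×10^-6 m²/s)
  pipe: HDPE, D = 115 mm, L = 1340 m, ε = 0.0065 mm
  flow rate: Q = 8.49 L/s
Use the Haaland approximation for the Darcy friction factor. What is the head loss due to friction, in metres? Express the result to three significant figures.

h_f ≈ 7.51 m

V = 4Q/(πD²) = 4·0.00849/(π·0.115²) = 0.8174 m/s
Re = VD/ν = 0.8174·0.115/1.19×10^-6 = 7.90×10^4 → turbulent
ε/D = 0.0065/115 = 5.65×10^-5
Haaland: f = 0.01894
h_f = f(L/D)V²/(2g) = 0.01894·(1340/0.115)·0.8174²/(2·9.81) = 7.515 m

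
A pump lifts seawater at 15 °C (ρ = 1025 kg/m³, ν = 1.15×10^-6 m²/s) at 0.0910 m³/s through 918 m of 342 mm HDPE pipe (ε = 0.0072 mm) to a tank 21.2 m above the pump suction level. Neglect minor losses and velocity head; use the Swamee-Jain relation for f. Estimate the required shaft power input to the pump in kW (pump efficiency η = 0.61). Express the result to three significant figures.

V = 4Q/(πD²) = 0.9906 m/s; Re = 2.95×10^5; ε/D = 2.11×10^-5; f = 0.01467
h_f = f(L/D)V²/2g = 1.969 m
Total head H = z + h_f = 21.2 + 1.969 = 23.17 m
P_hyd = ρgQH = 1025·9.81·0.0910·23.17 = 21.20 kW
P_shaft = P_hyd/η = 21.20/0.61 = 34.75 kW

P_shaft ≈ 34.8 kW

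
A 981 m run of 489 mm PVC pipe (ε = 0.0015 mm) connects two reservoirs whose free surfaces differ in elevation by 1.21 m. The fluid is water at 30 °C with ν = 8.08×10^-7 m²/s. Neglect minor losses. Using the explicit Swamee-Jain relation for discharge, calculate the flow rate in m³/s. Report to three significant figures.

Q ≈ 0.180 m³/s

Swamee-Jain (Type II): Q = -0.965·√(gD⁵h_f/L)·ln[ε/(3.7D) + √(3.17ν²L/(gD³h_f))]
√(gD⁵h_f/L) = √(9.81·0.489⁵·1.21/981) = 0.01839
ε/(3.7D) = 8.29×10^-7; √(3.17ν²L/(gD³h_f)) = 3.82×10^-5
Q = -0.965·0.01839·ln(3.907×10^-5) = 0.1802 m³/s
Check: V = 0.959 m/s, Re = 5.81×10^5, f = 0.01280, h_f = 1.20 m ≈ 1.21 m ✓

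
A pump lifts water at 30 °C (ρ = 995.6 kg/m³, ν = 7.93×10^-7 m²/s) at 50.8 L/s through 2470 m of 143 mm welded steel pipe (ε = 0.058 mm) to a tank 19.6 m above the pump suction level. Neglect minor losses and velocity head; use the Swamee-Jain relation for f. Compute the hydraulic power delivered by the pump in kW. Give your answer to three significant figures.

V = 4Q/(πD²) = 3.163 m/s; Re = 5.70×10^5; ε/D = 4.06×10^-4; f = 0.01703
h_f = f(L/D)V²/2g = 150.0 m
Total head H = z + h_f = 19.6 + 150.0 = 169.6 m
P_hyd = ρgQH = 995.6·9.81·0.0508·169.6 = 84.15 kW

P_hyd ≈ 84.2 kW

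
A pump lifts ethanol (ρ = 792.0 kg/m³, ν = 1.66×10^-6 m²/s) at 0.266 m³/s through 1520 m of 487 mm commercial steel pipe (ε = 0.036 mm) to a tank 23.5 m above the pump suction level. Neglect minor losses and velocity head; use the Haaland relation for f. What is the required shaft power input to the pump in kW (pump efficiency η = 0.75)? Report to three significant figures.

P_shaft ≈ 77.5 kW

V = 4Q/(πD²) = 1.428 m/s; Re = 4.19×10^5; ε/D = 7.39×10^-5; f = 0.01429
h_f = f(L/D)V²/2g = 4.637 m
Total head H = z + h_f = 23.5 + 4.637 = 28.14 m
P_hyd = ρgQH = 792.0·9.81·0.266·28.14 = 58.15 kW
P_shaft = P_hyd/η = 58.15/0.75 = 77.53 kW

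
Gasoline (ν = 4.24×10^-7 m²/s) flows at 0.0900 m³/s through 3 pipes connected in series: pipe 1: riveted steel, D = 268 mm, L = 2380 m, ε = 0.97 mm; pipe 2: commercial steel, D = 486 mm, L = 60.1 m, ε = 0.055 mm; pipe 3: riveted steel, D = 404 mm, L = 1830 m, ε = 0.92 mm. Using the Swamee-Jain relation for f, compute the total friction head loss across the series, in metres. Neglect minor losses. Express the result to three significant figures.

Pipe 1: V = 1.595 m/s, Re = 1.01×10^6, ε/D = 0.00362, f = 0.02778, h_1 = f(L/D)V²/2g = 32.01 m
Pipe 2: V = 0.4852 m/s, Re = 5.56×10^5, ε/D = 1.13×10^-4, f = 0.01445, h_2 = f(L/D)V²/2g = 0.02144 m
Pipe 3: V = 0.7021 m/s, Re = 6.69×10^5, ε/D = 0.00228, f = 0.02459, h_3 = f(L/D)V²/2g = 2.799 m
Series → Q common, losses add: H = Σh = 34.83 m

H ≈ 34.8 m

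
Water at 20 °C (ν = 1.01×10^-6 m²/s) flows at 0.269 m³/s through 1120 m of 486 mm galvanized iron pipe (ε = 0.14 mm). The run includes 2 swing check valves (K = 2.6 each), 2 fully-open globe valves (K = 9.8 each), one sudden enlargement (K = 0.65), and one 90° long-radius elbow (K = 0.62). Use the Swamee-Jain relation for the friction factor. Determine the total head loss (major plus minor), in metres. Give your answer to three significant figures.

V = 4Q/(πD²) = 1.450 m/s; V²/2g = 0.1072 m
Re = 6.98×10^5, ε/D = 2.88×10^-4 → f = 0.01594 (Swamee-Jain)
Major: h_f = f(L/D)·V²/2g = 0.01594·2305·0.1072 = 3.936 m
Minor: ΣK = 26.1; h_m = ΣK·V²/2g = 2.794 m
Total H_L = 3.936 + 2.794 = 6.730 m

H_L ≈ 6.73 m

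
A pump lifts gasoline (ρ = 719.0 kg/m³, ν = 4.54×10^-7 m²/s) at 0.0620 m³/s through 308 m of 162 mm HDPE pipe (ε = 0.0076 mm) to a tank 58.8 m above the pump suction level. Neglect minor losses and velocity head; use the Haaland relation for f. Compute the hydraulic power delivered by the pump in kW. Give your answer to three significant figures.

P_hyd ≈ 30.5 kW

V = 4Q/(πD²) = 3.008 m/s; Re = 1.07×10^6; ε/D = 4.69×10^-5; f = 0.01237
h_f = f(L/D)V²/2g = 10.84 m
Total head H = z + h_f = 58.8 + 10.84 = 69.64 m
P_hyd = ρgQH = 719.0·9.81·0.0620·69.64 = 30.46 kW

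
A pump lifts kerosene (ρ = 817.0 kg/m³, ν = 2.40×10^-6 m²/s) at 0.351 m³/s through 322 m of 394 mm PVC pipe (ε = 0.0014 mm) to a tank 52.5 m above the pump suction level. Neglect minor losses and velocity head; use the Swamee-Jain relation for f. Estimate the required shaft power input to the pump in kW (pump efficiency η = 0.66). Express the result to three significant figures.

V = 4Q/(πD²) = 2.879 m/s; Re = 4.73×10^5; ε/D = 3.55×10^-6; f = 0.01328
h_f = f(L/D)V²/2g = 4.584 m
Total head H = z + h_f = 52.5 + 4.584 = 57.08 m
P_hyd = ρgQH = 817.0·9.81·0.351·57.08 = 160.6 kW
P_shaft = P_hyd/η = 160.6/0.66 = 243.3 kW

P_shaft ≈ 243 kW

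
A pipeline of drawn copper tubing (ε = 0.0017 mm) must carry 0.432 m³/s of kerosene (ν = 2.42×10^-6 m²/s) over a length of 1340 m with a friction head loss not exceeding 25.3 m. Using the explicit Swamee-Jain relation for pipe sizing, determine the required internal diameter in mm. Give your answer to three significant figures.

Swamee-Jain (Type III): D = 0.66·[ε^1.25·(LQ²/(gh_f))^4.75 + ν·Q^9.4·(L/(gh_f))^5.2]^0.04
LQ²/(gh_f) = 1.008; L/(gh_f) = 5.399
Term 1 = ε^1.25·(…)^4.75 = 6.36×10^-8; Term 2 = ν·Q^9.4·(…)^5.2 = 5.83×10^-6
D = 0.66·(6.36×10^-8 + 5.83×10^-6)^0.04 = 0.4077 m = 408 mm
Check: V = 3.31 m/s, Re = 5.57×10^5, f = 0.01291, h_f = 23.7 m ≈ 25.3 m ✓

D ≈ 408 mm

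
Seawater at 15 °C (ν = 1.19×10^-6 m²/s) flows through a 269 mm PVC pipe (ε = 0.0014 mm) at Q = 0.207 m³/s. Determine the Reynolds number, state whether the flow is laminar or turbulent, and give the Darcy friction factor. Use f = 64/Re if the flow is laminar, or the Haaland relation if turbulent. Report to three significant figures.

Re ≈ 8.23×10^5; turbulent; f ≈ 0.0121

V = 4Q/(πD²) = 3.642 m/s
Re = VD/ν = 3.642·0.269/1.19×10^-6 = 8.23×10^5
Re > 4000 → turbulent; ε/D = 5.20×10^-6
Haaland: f = 0.01205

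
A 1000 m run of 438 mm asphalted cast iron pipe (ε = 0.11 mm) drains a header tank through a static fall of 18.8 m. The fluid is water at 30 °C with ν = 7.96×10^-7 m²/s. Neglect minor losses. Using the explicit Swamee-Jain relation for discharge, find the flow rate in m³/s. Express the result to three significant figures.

Swamee-Jain (Type II): Q = -0.965·√(gD⁵h_f/L)·ln[ε/(3.7D) + √(3.17ν²L/(gD³h_f))]
√(gD⁵h_f/L) = √(9.81·0.438⁵·18.8/1000) = 0.05453
ε/(3.7D) = 6.79×10^-5; √(3.17ν²L/(gD³h_f)) = 1.14×10^-5
Q = -0.965·0.05453·ln(7.926×10^-5) = 0.4969 m³/s
Check: V = 3.30 m/s, Re = 1.81×10^6, f = 0.01494, h_f = 18.9 m ≈ 18.8 m ✓

Q ≈ 0.497 m³/s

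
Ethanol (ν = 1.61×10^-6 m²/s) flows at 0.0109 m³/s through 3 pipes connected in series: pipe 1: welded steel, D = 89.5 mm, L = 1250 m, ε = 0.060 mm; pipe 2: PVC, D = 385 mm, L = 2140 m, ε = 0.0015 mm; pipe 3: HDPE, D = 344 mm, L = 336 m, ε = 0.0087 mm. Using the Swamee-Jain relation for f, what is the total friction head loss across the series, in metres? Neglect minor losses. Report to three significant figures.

H ≈ 45.4 m

Pipe 1: V = 1.733 m/s, Re = 9.63×10^4, ε/D = 6.70×10^-4, f = 0.02121, h_1 = f(L/D)V²/2g = 45.33 m
Pipe 2: V = 0.09363 m/s, Re = 2.24×10^4, ε/D = 3.90×10^-6, f = 0.02511, h_2 = f(L/D)V²/2g = 0.06236 m
Pipe 3: V = 0.1173 m/s, Re = 2.51×10^4, ε/D = 2.53×10^-5, f = 0.02448, h_3 = f(L/D)V²/2g = 0.01676 m
Series → Q common, losses add: H = Σh = 45.41 m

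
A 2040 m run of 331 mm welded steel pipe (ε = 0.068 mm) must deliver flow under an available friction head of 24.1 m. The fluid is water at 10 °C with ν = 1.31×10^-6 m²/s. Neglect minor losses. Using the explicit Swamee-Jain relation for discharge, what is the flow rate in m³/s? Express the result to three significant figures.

Swamee-Jain (Type II): Q = -0.965·√(gD⁵h_f/L)·ln[ε/(3.7D) + √(3.17ν²L/(gD³h_f))]
√(gD⁵h_f/L) = √(9.81·0.331⁵·24.1/2040) = 0.02146
ε/(3.7D) = 5.55×10^-5; √(3.17ν²L/(gD³h_f)) = 3.60×10^-5
Q = -0.965·0.02146·ln(9.150×10^-5) = 0.1926 m³/s
Check: V = 2.24 m/s, Re = 5.65×10^5, f = 0.01541, h_f = 24.2 m ≈ 24.1 m ✓

Q ≈ 0.193 m³/s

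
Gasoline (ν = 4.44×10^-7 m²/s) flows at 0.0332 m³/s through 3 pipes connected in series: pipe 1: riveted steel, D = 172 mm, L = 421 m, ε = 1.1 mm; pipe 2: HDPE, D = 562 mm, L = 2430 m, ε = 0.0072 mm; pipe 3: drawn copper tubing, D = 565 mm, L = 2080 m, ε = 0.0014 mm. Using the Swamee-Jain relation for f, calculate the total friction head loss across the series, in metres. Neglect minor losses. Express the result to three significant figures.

H ≈ 8.52 m

Pipe 1: V = 1.429 m/s, Re = 5.54×10^5, ε/D = 0.00640, f = 0.03299, h_1 = f(L/D)V²/2g = 8.404 m
Pipe 2: V = 0.1338 m/s, Re = 1.69×10^5, ε/D = 1.28×10^-5, f = 0.01615, h_2 = f(L/D)V²/2g = 0.06377 m
Pipe 3: V = 0.1324 m/s, Re = 1.69×10^5, ε/D = 2.48×10^-6, f = 0.01608, h_3 = f(L/D)V²/2g = 0.05292 m
Series → Q common, losses add: H = Σh = 8.520 m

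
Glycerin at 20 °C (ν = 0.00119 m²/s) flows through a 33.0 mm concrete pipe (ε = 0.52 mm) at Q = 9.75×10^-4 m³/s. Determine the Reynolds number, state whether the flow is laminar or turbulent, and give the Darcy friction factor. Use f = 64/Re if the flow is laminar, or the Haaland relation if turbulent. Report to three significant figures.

Re ≈ 31.6; laminar; f = 64/Re ≈ 2.02

V = 4Q/(πD²) = 1.140 m/s
Re = VD/ν = 1.140·0.0330/0.00119 = 31.6
Re < 2300 → laminar → f = 64/Re = 2.025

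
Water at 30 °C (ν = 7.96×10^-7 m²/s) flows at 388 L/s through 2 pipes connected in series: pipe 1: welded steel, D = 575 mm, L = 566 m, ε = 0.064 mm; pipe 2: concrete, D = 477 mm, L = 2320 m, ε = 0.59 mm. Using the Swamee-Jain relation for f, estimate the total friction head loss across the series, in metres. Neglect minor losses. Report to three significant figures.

Pipe 1: V = 1.494 m/s, Re = 1.08×10^6, ε/D = 1.11×10^-4, f = 0.01359, h_1 = f(L/D)V²/2g = 1.522 m
Pipe 2: V = 2.171 m/s, Re = 1.30×10^6, ε/D = 0.00124, f = 0.02097, h_2 = f(L/D)V²/2g = 24.50 m
Series → Q common, losses add: H = Σh = 26.03 m

H ≈ 26.0 m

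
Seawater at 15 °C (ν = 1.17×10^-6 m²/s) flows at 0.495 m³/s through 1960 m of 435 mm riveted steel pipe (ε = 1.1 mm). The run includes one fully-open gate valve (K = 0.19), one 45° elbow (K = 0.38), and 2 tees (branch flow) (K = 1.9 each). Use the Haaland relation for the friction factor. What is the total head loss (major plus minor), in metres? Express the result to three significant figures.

V = 4Q/(πD²) = 3.331 m/s; V²/2g = 0.5654 m
Re = 1.24×10^6, ε/D = 0.00253 → f = 0.02511 (Haaland)
Major: h_f = f(L/D)·V²/2g = 0.02511·4506·0.5654 = 63.98 m
Minor: ΣK = 4.37; h_m = ΣK·V²/2g = 2.471 m
Total H_L = 63.98 + 2.471 = 66.45 m

H_L ≈ 66.5 m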